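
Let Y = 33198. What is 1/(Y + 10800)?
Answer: 1/43998 ≈ 2.2728e-5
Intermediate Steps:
1/(Y + 10800) = 1/(33198 + 10800) = 1/43998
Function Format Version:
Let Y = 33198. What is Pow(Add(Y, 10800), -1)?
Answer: Rational(1, 43998) ≈ 2.2728e-5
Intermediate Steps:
Pow(Add(Y, 10800), -1) = Pow(Add(33198, 10800), -1) = Pow(43998, -1) = Rational(1, 43998)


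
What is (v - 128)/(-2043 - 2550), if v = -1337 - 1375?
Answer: 2840/4593 ≈ 0.61833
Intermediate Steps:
v = -2712
(v - 128)/(-2043 - 2550) = (-2712 - 128)/(-2043 - 2550) = -2840/(-4593) = -2840*(-1/4593) = 2840/4593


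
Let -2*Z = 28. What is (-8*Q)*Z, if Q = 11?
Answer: 1232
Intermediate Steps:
Z = -14 (Z = -½*28 = -14)
(-8*Q)*Z = -8*11*(-14) = -88*(-14) = 1232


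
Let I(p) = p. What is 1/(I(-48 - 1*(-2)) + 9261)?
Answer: 1/9215 ≈ 0.00010852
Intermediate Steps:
1/(I(-48 - 1*(-2)) + 9261) = 1/((-48 - 1*(-2)) + 9261) = 1/((-48 + 2) + 9261) = 1/(-46 + 9261) = 1/9215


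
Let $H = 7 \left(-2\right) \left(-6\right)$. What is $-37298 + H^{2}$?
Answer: $-30242$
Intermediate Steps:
$H = 84$ ($H = \left(-14\right) \left(-6\right) = 84$)
$-37298 + H^{2} = -37298 + 84^{2} = -37298 + 7056 = -30242$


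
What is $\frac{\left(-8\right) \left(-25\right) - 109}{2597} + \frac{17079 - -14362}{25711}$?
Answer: $\frac{1714122}{1362683} \approx 1.2579$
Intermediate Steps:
$\frac{\left(-8\right) \left(-25\right) - 109}{2597} + \frac{17079 - -14362}{25711} = \left(200 - 109\right) \frac{1}{2597} + \left(17079 + 14362\right) \frac{1}{25711} = 91 \cdot \frac{1}{2597} + 31441 \cdot \frac{1}{25711} = \frac{13}{371} + \frac{31441}{25711} = \frac{1714122}{1362683}$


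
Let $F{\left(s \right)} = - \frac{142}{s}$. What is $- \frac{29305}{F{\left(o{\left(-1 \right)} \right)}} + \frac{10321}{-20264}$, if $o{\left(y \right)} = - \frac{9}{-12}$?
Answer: $\frac{27744488}{179843} \approx 154.27$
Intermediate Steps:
$o{\left(y \right)} = \frac{3}{4}$ ($o{\left(y \right)} = \left(-9\right) \left(- \frac{1}{12}\right) = \frac{3}{4}$)
$- \frac{29305}{F{\left(o{\left(-1 \right)} \right)}} + \frac{10321}{-20264} = - \frac{29305}{\left(-142\right) \frac{1}{\frac{3}{4}}} + \frac{10321}{-20264} = - \frac{29305}{\left(-142\right) \frac{4}{3}} + 10321 \left(- \frac{1}{20264}\right) = - \frac{29305}{- \frac{568}{3}} - \frac{10321}{20264} = \left(-29305\right) \left(- \frac{3}{568}\right) - \frac{10321}{20264} = \frac{87915}{568} - \frac{10321}{20264} = \frac{27744488}{179843}$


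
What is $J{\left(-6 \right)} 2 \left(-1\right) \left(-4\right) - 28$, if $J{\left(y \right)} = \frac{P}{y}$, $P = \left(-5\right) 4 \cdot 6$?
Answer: $132$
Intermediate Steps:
$P = -120$ ($P = \left(-20\right) 6 = -120$)
$J{\left(y \right)} = - \frac{120}{y}$
$J{\left(-6 \right)} 2 \left(-1\right) \left(-4\right) - 28 = - \frac{120}{-6} \cdot 2 \left(-1\right) \left(-4\right) - 28 = \left(-120\right) \left(- \frac{1}{6}\right) \left(\left(-2\right) \left(-4\right)\right) - 28 = 20 \cdot 8 - 28 = 160 - 28 = 132$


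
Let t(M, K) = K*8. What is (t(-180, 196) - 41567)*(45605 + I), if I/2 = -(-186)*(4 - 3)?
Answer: -1839034023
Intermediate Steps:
t(M, K) = 8*K
I = 372 (I = 2*(-(-186)*(4 - 3)) = 2*(-(-186)) = 2*(-62*(-3)) = 2*186 = 372)
(t(-180, 196) - 41567)*(45605 + I) = (8*196 - 41567)*(45605 + 372) = (1568 - 41567)*45977 = -39999*45977 = -1839034023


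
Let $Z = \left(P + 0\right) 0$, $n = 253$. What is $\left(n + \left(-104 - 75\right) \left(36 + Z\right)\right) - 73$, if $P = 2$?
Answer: $-6264$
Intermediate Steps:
$Z = 0$ ($Z = \left(2 + 0\right) 0 = 2 \cdot 0 = 0$)
$\left(n + \left(-104 - 75\right) \left(36 + Z\right)\right) - 73 = \left(253 + \left(-104 - 75\right) \left(36 + 0\right)\right) - 73 = \left(253 - 6444\right) - 73 = -6191 - 73 = -6264$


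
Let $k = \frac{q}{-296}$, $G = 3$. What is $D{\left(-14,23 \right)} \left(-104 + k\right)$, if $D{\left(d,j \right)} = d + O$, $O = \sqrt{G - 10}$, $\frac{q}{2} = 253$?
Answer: $\frac{109515}{74} - \frac{15645 i \sqrt{7}}{148} \approx 1479.9 - 279.68 i$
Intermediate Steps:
$q = 506$ ($q = 2 \cdot 253 = 506$)
$O = i \sqrt{7}$ ($O = \sqrt{3 - 10} = \sqrt{-7} = i \sqrt{7} \approx 2.6458 i$)
$k = - \frac{253}{148}$ ($k = \frac{506}{-296} = 506 \left(- \frac{1}{296}\right) = - \frac{253}{148} \approx -1.7095$)
$D{\left(d,j \right)} = d + i \sqrt{7}$
$D{\left(-14,23 \right)} \left(-104 + k\right) = \left(-14 + i \sqrt{7}\right) \left(-104 - \frac{253}{148}\right) = \left(-14 + i \sqrt{7}\right) \left(- \frac{15645}{148}\right) = \frac{109515}{74} - \frac{15645 i \sqrt{7}}{148}$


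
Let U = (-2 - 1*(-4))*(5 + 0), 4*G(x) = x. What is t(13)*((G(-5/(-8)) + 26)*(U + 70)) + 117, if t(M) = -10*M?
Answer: -271908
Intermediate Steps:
G(x) = x/4
U = 10 (U = (-2 + 4)*5 = 2*5 = 10)
t(13)*((G(-5/(-8)) + 26)*(U + 70)) + 117 = (-10*13)*(((-5/(-8))/4 + 26)*(10 + 70)) + 117 = -130*((-5*(-⅛))/4 + 26)*80 + 117 = -130*((¼)*(5/8) + 26)*80 + 117 = -130*(5/32 + 26)*80 + 117 = -54405*80/16 + 117 = -130*4185/2 + 117 = -272025 + 117 = -271908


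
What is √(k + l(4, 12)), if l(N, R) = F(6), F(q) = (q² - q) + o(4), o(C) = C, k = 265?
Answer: √299 ≈ 17.292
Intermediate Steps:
F(q) = 4 + q² - q (F(q) = (q² - q) + 4 = 4 + q² - q)
l(N, R) = 34 (l(N, R) = 4 + 6² - 1*6 = 4 + 36 - 6 = 34)
√(k + l(4, 12)) = √(265 + 34) = √299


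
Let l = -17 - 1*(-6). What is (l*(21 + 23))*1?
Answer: -484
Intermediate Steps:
l = -11 (l = -17 + 6 = -11)
(l*(21 + 23))*1 = -11*(21 + 23)*1 = -11*44*1 = -484*1 = -484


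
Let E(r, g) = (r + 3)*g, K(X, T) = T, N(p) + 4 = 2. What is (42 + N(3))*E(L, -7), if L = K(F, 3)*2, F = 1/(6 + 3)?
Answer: -2520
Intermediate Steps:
N(p) = -2 (N(p) = -4 + 2 = -2)
F = 1/9 ≈ 0.11111
L = 6 (L = 3*2 = 6)
E(r, g) = g*(3 + r) (E(r, g) = (3 + r)*g = g*(3 + r))
(42 + N(3))*E(L, -7) = (42 - 2)*(-7*(3 + 6)) = 40*(-7*9) = 40*(-63) = -2520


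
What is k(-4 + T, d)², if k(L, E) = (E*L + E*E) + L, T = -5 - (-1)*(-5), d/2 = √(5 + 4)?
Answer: 3844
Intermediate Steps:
d = 6 (d = 2*√(5 + 4) = 2*√9 = 2*3 = 6)
T = -10 (T = -5 - 1*5 = -5 - 5 = -10)
k(L, E) = L + E² + E*L (k(L, E) = (E*L + E²) + L = (E² + E*L) + L = L + E² + E*L)
k(-4 + T, d)² = ((-4 - 10) + 6² + 6*(-4 - 10))² = (-14 + 36 + 6*(-14))² = (-14 + 36 - 84)² = (-62)² = 3844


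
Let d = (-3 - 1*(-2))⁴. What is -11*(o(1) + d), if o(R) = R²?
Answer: -22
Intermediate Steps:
d = 1 (d = (-3 + 2)⁴ = (-1)⁴ = 1)
-11*(o(1) + d) = -11*(1² + 1) = -11*(1 + 1) = -11*2 = -22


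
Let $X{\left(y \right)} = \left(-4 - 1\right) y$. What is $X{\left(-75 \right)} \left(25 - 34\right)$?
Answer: $-3375$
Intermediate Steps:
$X{\left(y \right)} = - 5 y$
$X{\left(-75 \right)} \left(25 - 34\right) = \left(-5\right) \left(-75\right) \left(25 - 34\right) = 375 \left(-9\right) = -3375$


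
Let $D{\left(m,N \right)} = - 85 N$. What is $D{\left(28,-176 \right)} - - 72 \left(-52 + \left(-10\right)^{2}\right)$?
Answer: $18416$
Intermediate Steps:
$D{\left(28,-176 \right)} - - 72 \left(-52 + \left(-10\right)^{2}\right) = \left(-85\right) \left(-176\right) - - 72 \left(-52 + \left(-10\right)^{2}\right) = 14960 - - 72 \left(-52 + 100\right) = 14960 - \left(-72\right) 48 = 14960 - -3456 = 14960 + 3456 = 18416$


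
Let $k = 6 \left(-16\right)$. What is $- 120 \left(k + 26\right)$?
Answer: $8400$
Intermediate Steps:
$k = -96$
$- 120 \left(k + 26\right) = - 120 \left(-96 + 26\right) = \left(-120\right) \left(-70\right) = 8400$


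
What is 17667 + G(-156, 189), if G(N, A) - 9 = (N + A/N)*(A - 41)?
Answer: -72687/13 ≈ -5591.3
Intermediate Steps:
G(N, A) = 9 + (-41 + A)*(N + A/N) (G(N, A) = 9 + (N + A/N)*(A - 41) = 9 + (N + A/N)*(-41 + A) = 9 + (-41 + A)*(N + A/N))
17667 + G(-156, 189) = 17667 + (189² - 41*189 - 156*(9 - 41*(-156) + 189*(-156)))/(-156) = 17667 - (35721 - 7749 - 156*(9 + 6396 - 29484))/156 = 17667 - (35721 - 7749 - 156*(-23079))/156 = 17667 - (35721 - 7749 + 3600324)/156 = 17667 - 1/156*3628296 = 17667 - 302358/13 = -72687/13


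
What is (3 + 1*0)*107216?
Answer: 321648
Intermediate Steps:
(3 + 1*0)*107216 = (3 + 0)*107216 = 3*107216 = 321648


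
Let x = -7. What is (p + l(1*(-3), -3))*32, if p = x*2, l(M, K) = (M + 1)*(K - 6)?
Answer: 128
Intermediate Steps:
l(M, K) = (1 + M)*(-6 + K)
p = -14 (p = -7*2 = -14)
(p + l(1*(-3), -3))*32 = (-14 + (-6 - 3 - 6*(-3) - 3*(-3)))*32 = (-14 + (-6 - 3 + 18 + 9))*32 = (-14 + 18)*32 = 4*32 = 128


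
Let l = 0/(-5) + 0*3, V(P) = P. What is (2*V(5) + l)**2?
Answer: 100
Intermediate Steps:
l = 0 (l = 0*(-1/5) + 0 = 0 + 0 = 0)
(2*V(5) + l)**2 = (2*5 + 0)**2 = (10 + 0)**2 = 10**2 = 100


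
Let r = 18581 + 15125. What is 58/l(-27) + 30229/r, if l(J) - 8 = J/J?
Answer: 117211/15966 ≈ 7.3413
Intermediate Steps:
l(J) = 9 (l(J) = 8 + J/J = 8 + 1 = 9)
r = 33706
58/l(-27) + 30229/r = 58/9 + 30229/33706 = 58*(1/9) + 30229*(1/33706) = 58/9 + 1591/1774 = 117211/15966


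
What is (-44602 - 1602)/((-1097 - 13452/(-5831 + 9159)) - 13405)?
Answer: 38441728/12069027 ≈ 3.1852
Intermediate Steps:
(-44602 - 1602)/((-1097 - 13452/(-5831 + 9159)) - 13405) = -46204/((-1097 - 13452/3328) - 13405) = -46204/((-1097 - 1*3363/832) - 13405) = -46204/((-1097 - 3363/832) - 13405) = -46204/(-916067/832 - 13405) = -46204/(-12069027/832) = -46204*(-832/12069027) = 38441728/12069027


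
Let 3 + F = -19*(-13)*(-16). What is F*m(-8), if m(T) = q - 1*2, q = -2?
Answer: 15820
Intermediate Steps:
m(T) = -4 (m(T) = -2 - 1*2 = -2 - 2 = -4)
F = -3955 (F = -3 - 19*(-13)*(-16) = -3 + 247*(-16) = -3 - 3952 = -3955)
F*m(-8) = -3955*(-4) = 15820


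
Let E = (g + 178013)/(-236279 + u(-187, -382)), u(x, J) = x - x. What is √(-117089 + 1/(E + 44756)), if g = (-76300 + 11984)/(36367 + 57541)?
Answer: I*√7216713325782822479570978477040006/248262816751626 ≈ 342.18*I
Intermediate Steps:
u(x, J) = 0
g = -16079/23477 (g = -64316/93908 = -64316*1/93908 = -16079/23477 ≈ -0.68488)
E = -4179195122/5547122083 (E = (-16079/23477 + 178013)/(-236279 + 0) = (4179195122/23477)/(-236279) = (4179195122/23477)*(-1/236279) = -4179195122/5547122083 ≈ -0.75340)
√(-117089 + 1/(E + 44756)) = √(-117089 + 1/(-4179195122/5547122083 + 44756)) = √(-117089 + 1/(248262816751626/5547122083)) = √(-117089 + 5547122083/248262816751626) = √(-29068844945084014631/248262816751626) = I*√7216713325782822479570978477040006/248262816751626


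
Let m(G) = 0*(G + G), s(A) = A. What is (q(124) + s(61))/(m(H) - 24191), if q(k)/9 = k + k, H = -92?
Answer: -2293/24191 ≈ -0.094787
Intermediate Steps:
q(k) = 18*k (q(k) = 9*(k + k) = 9*(2*k) = 18*k)
m(G) = 0 (m(G) = 0*(2*G) = 0)
(q(124) + s(61))/(m(H) - 24191) = (18*124 + 61)/(0 - 24191) = (2232 + 61)/(-24191) = 2293*(-1/24191) = -2293/24191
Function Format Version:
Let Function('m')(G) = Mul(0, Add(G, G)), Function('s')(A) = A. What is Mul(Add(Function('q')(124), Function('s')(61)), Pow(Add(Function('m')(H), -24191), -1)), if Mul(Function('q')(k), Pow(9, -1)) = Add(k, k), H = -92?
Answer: Rational(-2293, 24191) ≈ -0.094787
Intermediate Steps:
Function('q')(k) = Mul(18, k) (Function('q')(k) = Mul(9, Add(k, k)) = Mul(9, Mul(2, k)) = Mul(18, k))
Function('m')(G) = 0 (Function('m')(G) = Mul(0, Mul(2, G)) = 0)
Mul(Add(Function('q')(124), Function('s')(61)), Pow(Add(Function('m')(H), -24191), -1)) = Mul(Add(Mul(18, 124), 61), Pow(Add(0, -24191), -1)) = Mul(Add(2232, 61), Pow(-24191, -1)) = Mul(2293, Rational(-1, 24191)) = Rational(-2293, 24191)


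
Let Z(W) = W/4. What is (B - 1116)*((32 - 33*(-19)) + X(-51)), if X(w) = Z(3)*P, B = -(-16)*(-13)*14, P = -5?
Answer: -2639347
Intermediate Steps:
Z(W) = W/4 (Z(W) = W*(¼) = W/4)
B = -2912 (B = -16*13*14 = -208*14 = -2912)
X(w) = -15/4 (X(w) = ((¼)*3)*(-5) = (¾)*(-5) = -15/4)
(B - 1116)*((32 - 33*(-19)) + X(-51)) = (-2912 - 1116)*((32 - 33*(-19)) - 15/4) = -4028*((32 + 627) - 15/4) = -4028*(659 - 15/4) = -4028*2621/4 = -2639347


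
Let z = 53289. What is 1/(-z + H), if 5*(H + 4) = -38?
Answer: -5/266503 ≈ -1.8762e-5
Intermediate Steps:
H = -58/5 (H = -4 + (1/5)*(-38) = -4 - 38/5 = -58/5 ≈ -11.600)
1/(-z + H) = 1/(-1*53289 - 58/5) = 1/(-53289 - 58/5) = 1/(-266503/5) = -5/266503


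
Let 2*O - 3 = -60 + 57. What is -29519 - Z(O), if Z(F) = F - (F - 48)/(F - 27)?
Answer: -265655/9 ≈ -29517.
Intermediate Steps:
O = 0 (O = 3/2 + (-60 + 57)/2 = 3/2 + (½)*(-3) = 3/2 - 3/2 = 0)
Z(F) = F - (-48 + F)/(-27 + F)
-29519 - Z(O) = -29519 - (48 + 0² - 28*0)/(-27 + 0) = -29519 - (48 + 0 + 0)/(-27) = -29519 - (-1)*48/27 = -29519 - 1*(-16/9) = -29519 + 16/9 = -265655/9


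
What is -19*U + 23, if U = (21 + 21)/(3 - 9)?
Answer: 156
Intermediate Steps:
U = -7 (U = 42/(-6) = 42*(-1/6) = -7)
-19*U + 23 = -19*(-7) + 23 = 133 + 23 = 156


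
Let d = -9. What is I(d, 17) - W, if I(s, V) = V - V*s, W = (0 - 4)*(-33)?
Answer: 38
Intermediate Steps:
W = 132 (W = -4*(-33) = 132)
I(s, V) = V - V*s
I(d, 17) - W = 17*(1 - 1*(-9)) - 1*132 = 17*(1 + 9) - 132 = 17*10 - 132 = 170 - 132 = 38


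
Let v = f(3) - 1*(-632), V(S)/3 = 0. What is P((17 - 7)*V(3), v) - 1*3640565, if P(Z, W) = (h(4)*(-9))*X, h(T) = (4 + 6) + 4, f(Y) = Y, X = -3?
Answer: -3640187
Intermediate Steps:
V(S) = 0 (V(S) = 3*0 = 0)
h(T) = 14 (h(T) = 10 + 4 = 14)
v = 635 (v = 3 - 1*(-632) = 3 + 632 = 635)
P(Z, W) = 378 (P(Z, W) = (14*(-9))*(-3) = -126*(-3) = 378)
P((17 - 7)*V(3), v) - 1*3640565 = 378 - 1*3640565 = 378 - 3640565 = -3640187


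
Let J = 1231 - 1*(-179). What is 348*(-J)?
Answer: -490680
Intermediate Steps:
J = 1410 (J = 1231 + 179 = 1410)
348*(-J) = 348*(-1*1410) = 348*(-1410) = -490680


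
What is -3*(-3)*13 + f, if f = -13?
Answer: 104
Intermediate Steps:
-3*(-3)*13 + f = -3*(-3)*13 - 13 = 9*13 - 13 = 117 - 13 = 104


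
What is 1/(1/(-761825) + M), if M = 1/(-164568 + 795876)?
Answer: 480946217100/130517 ≈ 3.6849e+6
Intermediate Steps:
M = 1/631308 ≈ 1.5840e-6
1/(1/(-761825) + M) = 1/(1/(-761825) + 1/631308) = 1/(-1/761825 + 1/631308) = 1/(130517/480946217100) = 480946217100/130517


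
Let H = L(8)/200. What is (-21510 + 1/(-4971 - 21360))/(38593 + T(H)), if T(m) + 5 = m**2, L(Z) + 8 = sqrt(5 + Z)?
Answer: -34968744379438617880000/62732402280155936966931 - 362483079040000*sqrt(13)/62732402280155936966931 ≈ -0.55743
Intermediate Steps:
L(Z) = -8 + sqrt(5 + Z)
H = -1/25 + sqrt(13)/200 (H = (-8 + sqrt(5 + 8))/200 = (-8 + sqrt(13))*(1/200) = -1/25 + sqrt(13)/200 ≈ -0.021972)
T(m) = -5 + m**2
(-21510 + 1/(-4971 - 21360))/(38593 + T(H)) = (-21510 + 1/(-4971 - 21360))/(38593 + (-5 + (-1/25 + sqrt(13)/200)**2)) = (-21510 + 1/(-26331))/(38588 + (-1/25 + sqrt(13)/200)**2) = (-21510 - 1/26331)/(38588 + (-1/25 + sqrt(13)/200)**2) = -566379811/(26331*(38588 + (-1/25 + sqrt(13)/200)**2))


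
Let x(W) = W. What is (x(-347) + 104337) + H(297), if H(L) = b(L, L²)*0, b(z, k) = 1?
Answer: 103990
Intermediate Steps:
H(L) = 0 (H(L) = 1*0 = 0)
(x(-347) + 104337) + H(297) = (-347 + 104337) + 0 = 103990 + 0 = 103990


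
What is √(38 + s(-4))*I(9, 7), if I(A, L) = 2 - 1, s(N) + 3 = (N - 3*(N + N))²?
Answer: √435 ≈ 20.857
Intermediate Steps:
s(N) = -3 + 25*N² (s(N) = -3 + (N - 3*(N + N))² = -3 + (N - 6*N)² = -3 + (-5*N)² = -3 + 25*N²)
I(A, L) = 1
√(38 + s(-4))*I(9, 7) = √(38 + (-3 + 25*(-4)²))*1 = √(38 + (-3 + 25*16))*1 = √(38 + (-3 + 400))*1 = √(38 + 397)*1 = √435*1 = √435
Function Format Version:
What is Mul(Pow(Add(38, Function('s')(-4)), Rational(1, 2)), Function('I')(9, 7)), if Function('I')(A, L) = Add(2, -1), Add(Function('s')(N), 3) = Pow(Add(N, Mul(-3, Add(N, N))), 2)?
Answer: Pow(435, Rational(1, 2)) ≈ 20.857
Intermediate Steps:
Function('s')(N) = Add(-3, Mul(25, Pow(N, 2))) (Function('s')(N) = Add(-3, Pow(Add(N, Mul(-3, Add(N, N))), 2)) = Add(-3, Pow(Add(N, Mul(-3, Mul(2, N))), 2)) = Add(-3, Pow(Add(N, Mul(-6, N)), 2)) = Add(-3, Pow(Mul(-5, N), 2)) = Add(-3, Mul(25, Pow(N, 2))))
Function('I')(A, L) = 1
Mul(Pow(Add(38, Function('s')(-4)), Rational(1, 2)), Function('I')(9, 7)) = Mul(Pow(Add(38, Add(-3, Mul(25, Pow(-4, 2)))), Rational(1, 2)), 1) = Mul(Pow(Add(38, Add(-3, Mul(25, 16))), Rational(1, 2)), 1) = Mul(Pow(Add(38, Add(-3, 400)), Rational(1, 2)), 1) = Mul(Pow(Add(38, 397), Rational(1, 2)), 1) = Mul(Pow(435, Rational(1, 2)), 1) = Pow(435, Rational(1, 2))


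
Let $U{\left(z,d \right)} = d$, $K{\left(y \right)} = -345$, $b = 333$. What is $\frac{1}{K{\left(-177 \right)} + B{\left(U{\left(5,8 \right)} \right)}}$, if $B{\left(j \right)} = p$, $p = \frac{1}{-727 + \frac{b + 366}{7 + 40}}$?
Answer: $- \frac{33470}{11547197} \approx -0.0028985$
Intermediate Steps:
$p = - \frac{47}{33470}$ ($p = \frac{1}{-727 + \frac{333 + 366}{7 + 40}} = \frac{1}{-727 + \frac{699}{47}} = \frac{1}{- \frac{33470}{47}} = - \frac{47}{33470} \approx -0.0014042$)
$B{\left(j \right)} = - \frac{47}{33470}$
$\frac{1}{K{\left(-177 \right)} + B{\left(U{\left(5,8 \right)} \right)}} = \frac{1}{-345 - \frac{47}{33470}} = \frac{1}{- \frac{11547197}{33470}} = - \frac{33470}{11547197}$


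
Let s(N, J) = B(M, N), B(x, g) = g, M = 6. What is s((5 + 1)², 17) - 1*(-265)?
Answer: 301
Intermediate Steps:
s(N, J) = N
s((5 + 1)², 17) - 1*(-265) = (5 + 1)² - 1*(-265) = 6² + 265 = 36 + 265 = 301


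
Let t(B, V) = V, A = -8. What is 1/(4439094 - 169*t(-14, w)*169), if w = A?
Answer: 1/4667582 ≈ 2.1424e-7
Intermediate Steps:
w = -8
1/(4439094 - 169*t(-14, w)*169) = 1/(4439094 - 169*(-8)*169) = 1/(4439094 + 1352*169) = 1/(4439094 + 228488) = 1/4667582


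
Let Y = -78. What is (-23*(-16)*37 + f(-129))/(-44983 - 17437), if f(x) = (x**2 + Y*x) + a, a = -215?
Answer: -10026/15605 ≈ -0.64249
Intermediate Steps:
f(x) = -215 + x**2 - 78*x (f(x) = (x**2 - 78*x) - 215 = -215 + x**2 - 78*x)
(-23*(-16)*37 + f(-129))/(-44983 - 17437) = (-23*(-16)*37 + (-215 + (-129)**2 - 78*(-129)))/(-44983 - 17437) = (368*37 + (-215 + 16641 + 10062))/(-62420) = (13616 + 26488)*(-1/62420) = 40104*(-1/62420) = -10026/15605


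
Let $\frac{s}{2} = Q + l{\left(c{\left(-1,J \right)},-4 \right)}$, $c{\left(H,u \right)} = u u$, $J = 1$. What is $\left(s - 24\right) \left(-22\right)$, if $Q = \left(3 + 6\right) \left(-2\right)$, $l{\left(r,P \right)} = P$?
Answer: $1496$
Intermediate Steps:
$c{\left(H,u \right)} = u^{2}$
$Q = -18$ ($Q = 9 \left(-2\right) = -18$)
$s = -44$ ($s = 2 \left(-18 - 4\right) = 2 \left(-22\right) = -44$)
$\left(s - 24\right) \left(-22\right) = \left(-44 - 24\right) \left(-22\right) = \left(-68\right) \left(-22\right) = 1496$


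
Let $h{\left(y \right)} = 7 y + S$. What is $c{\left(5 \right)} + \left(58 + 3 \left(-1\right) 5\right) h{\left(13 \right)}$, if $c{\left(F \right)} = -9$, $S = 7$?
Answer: $4205$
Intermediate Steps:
$h{\left(y \right)} = 7 + 7 y$ ($h{\left(y \right)} = 7 y + 7 = 7 + 7 y$)
$c{\left(5 \right)} + \left(58 + 3 \left(-1\right) 5\right) h{\left(13 \right)} = -9 + \left(58 + 3 \left(-1\right) 5\right) \left(7 + 7 \cdot 13\right) = -9 + \left(58 - 15\right) \left(7 + 91\right) = -9 + \left(58 - 15\right) 98 = -9 + 43 \cdot 98 = -9 + 4214 = 4205$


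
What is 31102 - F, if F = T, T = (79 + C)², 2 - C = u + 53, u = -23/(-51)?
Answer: 78922277/2601 ≈ 30343.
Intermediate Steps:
u = 23/51 (u = -23*(-1/51) = 23/51 ≈ 0.45098)
C = -2624/51 (C = 2 - (23/51 + 53) = 2 - 1*2726/51 = 2 - 2726/51 = -2624/51 ≈ -51.451)
T = 1974025/2601 (T = (79 - 2624/51)² = (1405/51)² = 1974025/2601 ≈ 758.95)
F = 1974025/2601 ≈ 758.95
31102 - F = 31102 - 1*1974025/2601 = 31102 - 1974025/2601 = 78922277/2601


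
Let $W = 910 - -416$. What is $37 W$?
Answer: $49062$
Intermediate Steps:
$W = 1326$ ($W = 910 + 416 = 1326$)
$37 W = 37 \cdot 1326 = 49062$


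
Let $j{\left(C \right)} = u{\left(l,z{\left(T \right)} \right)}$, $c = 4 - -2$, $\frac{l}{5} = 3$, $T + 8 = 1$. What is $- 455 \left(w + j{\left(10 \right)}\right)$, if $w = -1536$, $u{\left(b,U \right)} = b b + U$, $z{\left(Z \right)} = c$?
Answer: $593775$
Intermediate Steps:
$T = -7$ ($T = -8 + 1 = -7$)
$l = 15$ ($l = 5 \cdot 3 = 15$)
$c = 6$ ($c = 4 + 2 = 6$)
$z{\left(Z \right)} = 6$
$u{\left(b,U \right)} = U + b^{2}$ ($u{\left(b,U \right)} = b^{2} + U = U + b^{2}$)
$j{\left(C \right)} = 231$ ($j{\left(C \right)} = 6 + 15^{2} = 6 + 225 = 231$)
$- 455 \left(w + j{\left(10 \right)}\right) = - 455 \left(-1536 + 231\right) = \left(-455\right) \left(-1305\right) = 593775$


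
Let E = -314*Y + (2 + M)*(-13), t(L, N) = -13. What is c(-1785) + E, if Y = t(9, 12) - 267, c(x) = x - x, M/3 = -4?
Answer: 88050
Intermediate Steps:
M = -12 (M = 3*(-4) = -12)
c(x) = 0
Y = -280 (Y = -13 - 267 = -280)
E = 88050 (E = -314*(-280) + (2 - 12)*(-13) = 87920 - 10*(-13) = 87920 + 130 = 88050)
c(-1785) + E = 0 + 88050 = 88050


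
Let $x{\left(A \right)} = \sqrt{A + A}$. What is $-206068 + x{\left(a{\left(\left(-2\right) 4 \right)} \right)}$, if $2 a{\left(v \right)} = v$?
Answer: $-206068 + 2 i \sqrt{2} \approx -2.0607 \cdot 10^{5} + 2.8284 i$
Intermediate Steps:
$a{\left(v \right)} = \frac{v}{2}$
$x{\left(A \right)} = \sqrt{2} \sqrt{A}$ ($x{\left(A \right)} = \sqrt{2 A} = \sqrt{2} \sqrt{A}$)
$-206068 + x{\left(a{\left(\left(-2\right) 4 \right)} \right)} = -206068 + \sqrt{2} \sqrt{\frac{\left(-2\right) 4}{2}} = -206068 + \sqrt{2} \sqrt{\frac{1}{2} \left(-8\right)} = -206068 + \sqrt{2} \sqrt{-4} = -206068 + \sqrt{2} \cdot 2 i = -206068 + 2 i \sqrt{2}$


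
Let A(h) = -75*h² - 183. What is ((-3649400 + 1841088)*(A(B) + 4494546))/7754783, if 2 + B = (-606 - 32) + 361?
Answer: 2429850534144/7754783 ≈ 3.1334e+5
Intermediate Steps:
B = -279 (B = -2 + ((-606 - 32) + 361) = -2 + (-638 + 361) = -2 - 277 = -279)
A(h) = -183 - 75*h²
((-3649400 + 1841088)*(A(B) + 4494546))/7754783 = ((-3649400 + 1841088)*((-183 - 75*(-279)²) + 4494546))/7754783 = -1808312*((-183 - 75*77841) + 4494546)*(1/7754783) = -1808312*((-183 - 5838075) + 4494546)*(1/7754783) = -1808312*(-5838258 + 4494546)*(1/7754783) = -1808312*(-1343712)*(1/7754783) = 2429850534144*(1/7754783) = 2429850534144/7754783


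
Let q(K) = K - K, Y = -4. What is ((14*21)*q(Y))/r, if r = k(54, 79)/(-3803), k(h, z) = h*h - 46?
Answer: 0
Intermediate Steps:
k(h, z) = -46 + h² (k(h, z) = h² - 46 = -46 + h²)
q(K) = 0
r = -2870/3803 (r = (-46 + 54²)/(-3803) = (-46 + 2916)*(-1/3803) = 2870*(-1/3803) = -2870/3803 ≈ -0.75467)
((14*21)*q(Y))/r = ((14*21)*0)/(-2870/3803) = (294*0)*(-3803/2870) = 0*(-3803/2870) = 0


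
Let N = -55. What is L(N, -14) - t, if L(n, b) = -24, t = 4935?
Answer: -4959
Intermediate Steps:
L(N, -14) - t = -24 - 1*4935 = -24 - 4935 = -4959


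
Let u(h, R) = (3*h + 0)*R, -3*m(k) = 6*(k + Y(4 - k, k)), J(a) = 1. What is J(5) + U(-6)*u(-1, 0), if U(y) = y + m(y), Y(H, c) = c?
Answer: 1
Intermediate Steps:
m(k) = -4*k (m(k) = -2*(k + k) = -2*2*k = -4*k)
U(y) = -3*y (U(y) = y - 4*y = -3*y)
u(h, R) = 3*R*h (u(h, R) = (3*h)*R = 3*R*h)
J(5) + U(-6)*u(-1, 0) = 1 + (-3*(-6))*(3*0*(-1)) = 1 + 18*0 = 1 + 0 = 1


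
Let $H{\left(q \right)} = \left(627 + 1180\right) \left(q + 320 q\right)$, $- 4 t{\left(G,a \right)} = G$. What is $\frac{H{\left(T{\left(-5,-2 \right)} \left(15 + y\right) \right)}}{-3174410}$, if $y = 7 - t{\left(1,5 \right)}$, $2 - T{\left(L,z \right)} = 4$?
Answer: $\frac{51624183}{6348820} \approx 8.1313$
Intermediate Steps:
$T{\left(L,z \right)} = -2$ ($T{\left(L,z \right)} = 2 - 4 = -2$)
$t{\left(G,a \right)} = - \frac{G}{4}$
$y = \frac{29}{4}$ ($y = 7 - \left(- \frac{1}{4}\right) 1 = 7 - - \frac{1}{4} = 7 + \frac{1}{4} = \frac{29}{4} \approx 7.25$)
$H{\left(q \right)} = 580047 q$ ($H{\left(q \right)} = 1807 \cdot 321 q = 580047 q$)
$\frac{H{\left(T{\left(-5,-2 \right)} \left(15 + y\right) \right)}}{-3174410} = \frac{580047 \left(- 2 \left(15 + \frac{29}{4}\right)\right)}{-3174410} = 580047 \left(\left(-2\right) \frac{89}{4}\right) \left(- \frac{1}{3174410}\right) = 580047 \left(- \frac{89}{2}\right) \left(- \frac{1}{3174410}\right) = \left(- \frac{51624183}{2}\right) \left(- \frac{1}{3174410}\right) = \frac{51624183}{6348820}$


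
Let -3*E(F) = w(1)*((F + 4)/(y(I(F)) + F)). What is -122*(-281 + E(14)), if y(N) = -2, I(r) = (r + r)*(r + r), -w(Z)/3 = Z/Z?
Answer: 34099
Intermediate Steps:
w(Z) = -3 (w(Z) = -3*Z/Z = -3*1 = -3)
I(r) = 4*r² (I(r) = (2*r)*(2*r) = 4*r²)
E(F) = (4 + F)/(-2 + F) (E(F) = -(-1)*(F + 4)/(-2 + F) = -(-1)*(4 + F)/(-2 + F) = (4 + F)/(-2 + F))
-122*(-281 + E(14)) = -122*(-281 + (4 + 14)/(-2 + 14)) = -122*(-281 + 18/12) = -122*(-281 + (1/12)*18) = -122*(-281 + 3/2) = -122*(-559/2) = 34099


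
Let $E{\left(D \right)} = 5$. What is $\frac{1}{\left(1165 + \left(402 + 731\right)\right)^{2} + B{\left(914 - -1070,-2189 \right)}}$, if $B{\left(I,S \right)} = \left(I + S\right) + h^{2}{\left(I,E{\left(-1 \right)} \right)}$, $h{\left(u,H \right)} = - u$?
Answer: $\frac{1}{9216855} \approx 1.085 \cdot 10^{-7}$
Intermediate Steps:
$B{\left(I,S \right)} = I + S + I^{2}$ ($B{\left(I,S \right)} = \left(I + S\right) + \left(- I\right)^{2} = \left(I + S\right) + I^{2} = I + S + I^{2}$)
$\frac{1}{\left(1165 + \left(402 + 731\right)\right)^{2} + B{\left(914 - -1070,-2189 \right)}} = \frac{1}{\left(1165 + \left(402 + 731\right)\right)^{2} + \left(\left(914 - -1070\right) - 2189 + \left(914 - -1070\right)^{2}\right)} = \frac{1}{\left(1165 + 1133\right)^{2} + \left(\left(914 + 1070\right) - 2189 + \left(914 + 1070\right)^{2}\right)} = \frac{1}{2298^{2} + \left(1984 - 2189 + 1984^{2}\right)} = \frac{1}{5280804 + \left(1984 - 2189 + 3936256\right)} = \frac{1}{5280804 + 3936051} = \frac{1}{9216855}$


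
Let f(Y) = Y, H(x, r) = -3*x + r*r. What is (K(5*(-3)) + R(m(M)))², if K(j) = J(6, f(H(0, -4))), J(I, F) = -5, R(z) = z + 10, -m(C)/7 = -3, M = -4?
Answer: 676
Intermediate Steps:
m(C) = 21 (m(C) = -7*(-3) = 21)
H(x, r) = r² - 3*x (H(x, r) = -3*x + r² = r² - 3*x)
R(z) = 10 + z
K(j) = -5
(K(5*(-3)) + R(m(M)))² = (-5 + (10 + 21))² = (-5 + 31)² = 26² = 676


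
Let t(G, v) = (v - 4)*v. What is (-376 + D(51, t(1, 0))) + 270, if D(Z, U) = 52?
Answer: -54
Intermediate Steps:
t(G, v) = v*(-4 + v) (t(G, v) = (-4 + v)*v = v*(-4 + v))
(-376 + D(51, t(1, 0))) + 270 = (-376 + 52) + 270 = -324 + 270 = -54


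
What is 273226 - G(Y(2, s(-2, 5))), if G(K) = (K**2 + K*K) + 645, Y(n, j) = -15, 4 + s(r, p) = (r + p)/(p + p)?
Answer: 272131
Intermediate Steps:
s(r, p) = -4 + (p + r)/(2*p) (s(r, p) = -4 + (r + p)/(p + p) = -4 + (p + r)/((2*p)) = -4 + (p + r)*(1/(2*p)) = -4 + (p + r)/(2*p))
G(K) = 645 + 2*K**2 (G(K) = (K**2 + K**2) + 645 = 2*K**2 + 645 = 645 + 2*K**2)
273226 - G(Y(2, s(-2, 5))) = 273226 - (645 + 2*(-15)**2) = 273226 - (645 + 2*225) = 273226 - (645 + 450) = 273226 - 1*1095 = 273226 - 1095 = 272131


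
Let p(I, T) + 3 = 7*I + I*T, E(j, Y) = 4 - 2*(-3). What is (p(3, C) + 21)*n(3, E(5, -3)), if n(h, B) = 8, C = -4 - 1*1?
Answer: 192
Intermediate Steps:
E(j, Y) = 10 (E(j, Y) = 4 + 6 = 10)
C = -5 (C = -4 - 1 = -5)
p(I, T) = -3 + 7*I + I*T (p(I, T) = -3 + (7*I + I*T) = -3 + 7*I + I*T)
(p(3, C) + 21)*n(3, E(5, -3)) = ((-3 + 7*3 + 3*(-5)) + 21)*8 = ((-3 + 21 - 15) + 21)*8 = (3 + 21)*8 = 24*8 = 192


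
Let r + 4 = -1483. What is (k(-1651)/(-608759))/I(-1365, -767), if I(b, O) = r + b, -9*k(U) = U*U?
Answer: -2725801/15625626012 ≈ -0.00017444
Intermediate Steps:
k(U) = -U²/9 (k(U) = -U*U/9 = -U²/9)
r = -1487 (r = -4 - 1483 = -1487)
I(b, O) = -1487 + b
(k(-1651)/(-608759))/I(-1365, -767) = (-⅑*(-1651)²/(-608759))/(-1487 - 1365) = (-⅑*2725801*(-1/608759))/(-2852) = -2725801/9*(-1/608759)*(-1/2852) = (2725801/5478831)*(-1/2852) = -2725801/15625626012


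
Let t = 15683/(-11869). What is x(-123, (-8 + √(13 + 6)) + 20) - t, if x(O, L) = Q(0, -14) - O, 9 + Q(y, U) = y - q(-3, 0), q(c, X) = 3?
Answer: 1333142/11869 ≈ 112.32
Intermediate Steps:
Q(y, U) = -12 + y (Q(y, U) = -9 + (y - 1*3) = -9 + (y - 3) = -9 + (-3 + y) = -12 + y)
x(O, L) = -12 - O (x(O, L) = (-12 + 0) - O = -12 - O)
t = -15683/11869 (t = 15683*(-1/11869) = -15683/11869 ≈ -1.3213)
x(-123, (-8 + √(13 + 6)) + 20) - t = (-12 - 1*(-123)) - 1*(-15683/11869) = (-12 + 123) + 15683/11869 = 111 + 15683/11869 = 1333142/11869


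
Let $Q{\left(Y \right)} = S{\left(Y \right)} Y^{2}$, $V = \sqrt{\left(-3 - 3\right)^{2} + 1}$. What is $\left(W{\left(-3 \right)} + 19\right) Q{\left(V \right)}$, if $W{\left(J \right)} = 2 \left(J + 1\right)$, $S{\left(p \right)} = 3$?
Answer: $1665$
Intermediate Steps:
$W{\left(J \right)} = 2 + 2 J$ ($W{\left(J \right)} = 2 \left(1 + J\right) = 2 + 2 J$)
$V = \sqrt{37}$ ($V = \sqrt{\left(-6\right)^{2} + 1} = \sqrt{36 + 1} = \sqrt{37} \approx 6.0828$)
$Q{\left(Y \right)} = 3 Y^{2}$
$\left(W{\left(-3 \right)} + 19\right) Q{\left(V \right)} = \left(\left(2 + 2 \left(-3\right)\right) + 19\right) 3 \left(\sqrt{37}\right)^{2} = \left(\left(2 - 6\right) + 19\right) 3 \cdot 37 = \left(-4 + 19\right) 111 = 15 \cdot 111 = 1665$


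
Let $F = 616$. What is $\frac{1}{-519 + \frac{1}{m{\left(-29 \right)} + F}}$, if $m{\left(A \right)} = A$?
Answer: $- \frac{587}{304652} \approx -0.0019268$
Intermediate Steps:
$\frac{1}{-519 + \frac{1}{m{\left(-29 \right)} + F}} = \frac{1}{-519 + \frac{1}{-29 + 616}} = \frac{1}{-519 + \frac{1}{587}} = \frac{1}{- \frac{304652}{587}} = - \frac{587}{304652}$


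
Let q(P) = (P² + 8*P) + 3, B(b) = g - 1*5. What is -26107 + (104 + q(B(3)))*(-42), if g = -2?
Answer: -30307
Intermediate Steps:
B(b) = -7 (B(b) = -2 - 1*5 = -2 - 5 = -7)
q(P) = 3 + P² + 8*P
-26107 + (104 + q(B(3)))*(-42) = -26107 + (104 + (3 + (-7)² + 8*(-7)))*(-42) = -26107 + (104 + (3 + 49 - 56))*(-42) = -26107 + (104 - 4)*(-42) = -26107 + 100*(-42) = -26107 - 4200 = -30307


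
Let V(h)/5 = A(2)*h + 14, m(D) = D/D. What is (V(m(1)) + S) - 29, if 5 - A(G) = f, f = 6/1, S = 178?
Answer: 214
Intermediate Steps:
m(D) = 1
f = 6 (f = 6*1 = 6)
A(G) = -1 (A(G) = 5 - 1*6 = 5 - 6 = -1)
V(h) = 70 - 5*h (V(h) = 5*(-h + 14) = 5*(14 - h) = 70 - 5*h)
(V(m(1)) + S) - 29 = ((70 - 5*1) + 178) - 29 = ((70 - 5) + 178) - 29 = (65 + 178) - 29 = 243 - 29 = 214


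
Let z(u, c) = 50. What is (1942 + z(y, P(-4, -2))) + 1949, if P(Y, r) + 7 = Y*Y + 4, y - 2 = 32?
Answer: 3941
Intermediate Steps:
y = 34 (y = 2 + 32 = 34)
P(Y, r) = -3 + Y² (P(Y, r) = -7 + (Y*Y + 4) = -7 + (Y² + 4) = -7 + (4 + Y²) = -3 + Y²)
(1942 + z(y, P(-4, -2))) + 1949 = (1942 + 50) + 1949 = 1992 + 1949 = 3941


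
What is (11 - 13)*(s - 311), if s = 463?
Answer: -304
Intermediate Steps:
(11 - 13)*(s - 311) = (11 - 13)*(463 - 311) = -2*152 = -304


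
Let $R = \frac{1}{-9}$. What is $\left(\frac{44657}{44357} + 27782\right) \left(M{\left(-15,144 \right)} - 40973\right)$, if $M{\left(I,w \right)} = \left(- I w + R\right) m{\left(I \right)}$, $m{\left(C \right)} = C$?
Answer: $- \frac{90420691031578}{44357} \approx -2.0385 \cdot 10^{9}$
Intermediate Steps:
$R = - \frac{1}{9} \approx -0.11111$
$M{\left(I,w \right)} = I \left(- \frac{1}{9} - I w\right)$ ($M{\left(I,w \right)} = \left(- I w - \frac{1}{9}\right) I = \left(- \frac{1}{9} - I w\right) I = I \left(- \frac{1}{9} - I w\right)$)
$\left(\frac{44657}{44357} + 27782\right) \left(M{\left(-15,144 \right)} - 40973\right) = \left(\frac{44657}{44357} + 27782\right) \left(\left(-1\right) \left(-15\right) \left(\frac{1}{9} - 2160\right) - 40973\right) = \left(44657 \cdot \frac{1}{44357} + 27782\right) \left(\left(-1\right) \left(-15\right) \left(\frac{1}{9} - 2160\right) - 40973\right) = \left(\frac{44657}{44357} + 27782\right) \left(\left(-1\right) \left(-15\right) \left(- \frac{19439}{9}\right) - 40973\right) = \frac{1232370831 \left(- \frac{97195}{3} - 40973\right)}{44357} = \frac{1232370831}{44357} \left(- \frac{220114}{3}\right) = - \frac{90420691031578}{44357}$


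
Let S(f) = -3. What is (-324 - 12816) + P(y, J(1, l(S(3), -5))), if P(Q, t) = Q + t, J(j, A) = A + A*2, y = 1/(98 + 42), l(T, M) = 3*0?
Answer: -1839599/140 ≈ -13140.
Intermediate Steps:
l(T, M) = 0
y = 1/140 ≈ 0.0071429
J(j, A) = 3*A (J(j, A) = A + 2*A = 3*A)
(-324 - 12816) + P(y, J(1, l(S(3), -5))) = (-324 - 12816) + (1/140 + 3*0) = -13140 + (1/140 + 0) = -13140 + 1/140 = -1839599/140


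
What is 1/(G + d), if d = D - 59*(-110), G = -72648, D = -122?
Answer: -1/66280 ≈ -1.5088e-5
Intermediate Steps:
d = 6368 (d = -122 - 59*(-110) = -122 + 6490 = 6368)
1/(G + d) = 1/(-72648 + 6368) = 1/(-66280) = -1/66280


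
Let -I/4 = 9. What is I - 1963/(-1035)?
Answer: -35297/1035 ≈ -34.103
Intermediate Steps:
I = -36 (I = -4*9 = -36)
I - 1963/(-1035) = -36 - 1963/(-1035) = -36 - 1963*(-1/1035) = -36 + 1963/1035 = -35297/1035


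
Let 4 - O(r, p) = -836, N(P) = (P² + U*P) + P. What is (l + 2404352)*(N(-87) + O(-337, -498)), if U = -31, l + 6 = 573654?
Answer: 32814582000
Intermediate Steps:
l = 573648 (l = -6 + 573654 = 573648)
N(P) = P² - 30*P (N(P) = (P² - 31*P) + P = P² - 30*P)
O(r, p) = 840 (O(r, p) = 4 - 1*(-836) = 4 + 836 = 840)
(l + 2404352)*(N(-87) + O(-337, -498)) = (573648 + 2404352)*(-87*(-30 - 87) + 840) = 2978000*(-87*(-117) + 840) = 2978000*(10179 + 840) = 2978000*11019 = 32814582000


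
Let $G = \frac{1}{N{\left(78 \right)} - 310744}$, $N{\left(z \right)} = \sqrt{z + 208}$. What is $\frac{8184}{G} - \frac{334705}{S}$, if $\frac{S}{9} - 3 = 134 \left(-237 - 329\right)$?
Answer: $- \frac{1735860947079119}{682569} + 8184 \sqrt{286} \approx -2.543 \cdot 10^{9}$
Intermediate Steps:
$N{\left(z \right)} = \sqrt{208 + z}$
$S = -682569$ ($S = 27 + 9 \cdot 134 \left(-237 - 329\right) = 27 + 9 \cdot 134 \left(-566\right) = 27 + 9 \left(-75844\right) = 27 - 682596 = -682569$)
$G = \frac{1}{-310744 + \sqrt{286}}$ ($G = \frac{1}{\sqrt{208 + 78} - 310744} = \frac{1}{\sqrt{286} - 310744} = \frac{1}{-310744 + \sqrt{286}} \approx -3.2183 \cdot 10^{-6}$)
$\frac{8184}{G} - \frac{334705}{S} = \frac{8184}{- \frac{155372}{48280916625} - \frac{\sqrt{286}}{96561833250}} - \frac{334705}{-682569} = \frac{8184}{- \frac{155372}{48280916625} - \frac{\sqrt{286}}{96561833250}} - - \frac{334705}{682569} = \frac{8184}{- \frac{155372}{48280916625} - \frac{\sqrt{286}}{96561833250}} + \frac{334705}{682569} = \frac{334705}{682569} + \frac{8184}{- \frac{155372}{48280916625} - \frac{\sqrt{286}}{96561833250}}$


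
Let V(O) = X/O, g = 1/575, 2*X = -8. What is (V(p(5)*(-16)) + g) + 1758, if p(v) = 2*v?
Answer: 8086923/4600 ≈ 1758.0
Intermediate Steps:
X = -4 (X = (½)*(-8) = -4)
g = 1/575 ≈ 0.0017391
V(O) = -4/O
(V(p(5)*(-16)) + g) + 1758 = (-4/((2*5)*(-16)) + 1/575) + 1758 = (-4/(10*(-16)) + 1/575) + 1758 = (-4/(-160) + 1/575) + 1758 = (-4*(-1/160) + 1/575) + 1758 = (1/40 + 1/575) + 1758 = 123/4600 + 1758 = 8086923/4600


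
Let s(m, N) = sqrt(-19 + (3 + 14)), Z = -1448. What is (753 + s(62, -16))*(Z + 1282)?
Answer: -124998 - 166*I*sqrt(2) ≈ -1.25e+5 - 234.76*I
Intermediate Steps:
s(m, N) = I*sqrt(2) (s(m, N) = sqrt(-19 + 17) = sqrt(-2) = I*sqrt(2))
(753 + s(62, -16))*(Z + 1282) = (753 + I*sqrt(2))*(-1448 + 1282) = (753 + I*sqrt(2))*(-166) = -124998 - 166*I*sqrt(2)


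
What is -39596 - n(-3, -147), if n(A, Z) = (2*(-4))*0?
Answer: -39596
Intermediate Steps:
n(A, Z) = 0 (n(A, Z) = -8*0 = 0)
-39596 - n(-3, -147) = -39596 - 1*0 = -39596 + 0 = -39596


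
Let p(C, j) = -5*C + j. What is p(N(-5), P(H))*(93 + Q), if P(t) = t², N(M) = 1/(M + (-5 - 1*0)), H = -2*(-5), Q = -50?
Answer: 8643/2 ≈ 4321.5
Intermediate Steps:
H = 10
N(M) = 1/(-5 + M) (N(M) = 1/(M + (-5 + 0)) = 1/(M - 5) = 1/(-5 + M))
p(C, j) = j - 5*C
p(N(-5), P(H))*(93 + Q) = (10² - 5/(-5 - 5))*(93 - 50) = (100 - 5/(-10))*43 = (100 - 5*(-⅒))*43 = (100 + ½)*43 = (201/2)*43 = 8643/2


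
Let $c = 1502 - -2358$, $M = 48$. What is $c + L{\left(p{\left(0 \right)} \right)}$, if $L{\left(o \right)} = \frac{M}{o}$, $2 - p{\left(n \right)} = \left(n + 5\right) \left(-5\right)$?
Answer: $\frac{34756}{9} \approx 3861.8$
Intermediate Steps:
$p{\left(n \right)} = 27 + 5 n$ ($p{\left(n \right)} = 2 - \left(n + 5\right) \left(-5\right) = 2 - \left(5 + n\right) \left(-5\right) = 2 - \left(-25 - 5 n\right) = 2 + \left(25 + 5 n\right) = 27 + 5 n$)
$c = 3860$ ($c = 1502 + 2358 = 3860$)
$L{\left(o \right)} = \frac{48}{o}$
$c + L{\left(p{\left(0 \right)} \right)} = 3860 + \frac{48}{27 + 5 \cdot 0} = 3860 + \frac{48}{27 + 0} = 3860 + \frac{48}{27} = 3860 + 48 \cdot \frac{1}{27} = 3860 + \frac{16}{9} = \frac{34756}{9}$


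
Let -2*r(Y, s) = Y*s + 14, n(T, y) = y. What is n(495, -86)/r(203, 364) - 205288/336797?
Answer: -7557042922/12445659541 ≈ -0.60720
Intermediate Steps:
r(Y, s) = -7 - Y*s/2 (r(Y, s) = -(Y*s + 14)/2 = -(14 + Y*s)/2 = -7 - Y*s/2)
n(495, -86)/r(203, 364) - 205288/336797 = -86/(-7 - ½*203*364) - 205288/336797 = -86/(-7 - 36946) - 205288*1/336797 = -86/(-36953) - 205288/336797 = -86*(-1/36953) - 205288/336797 = 86/36953 - 205288/336797 = -7557042922/12445659541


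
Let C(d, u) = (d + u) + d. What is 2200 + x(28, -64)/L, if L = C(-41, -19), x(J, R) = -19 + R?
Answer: 222283/101 ≈ 2200.8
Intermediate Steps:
C(d, u) = u + 2*d
L = -101 (L = -19 + 2*(-41) = -19 - 82 = -101)
2200 + x(28, -64)/L = 2200 + (-19 - 64)/(-101) = 2200 - 83*(-1/101) = 2200 + 83/101 = 222283/101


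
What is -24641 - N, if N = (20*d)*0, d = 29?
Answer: -24641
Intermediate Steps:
N = 0 (N = (20*29)*0 = 580*0 = 0)
-24641 - N = -24641 - 1*0 = -24641 + 0 = -24641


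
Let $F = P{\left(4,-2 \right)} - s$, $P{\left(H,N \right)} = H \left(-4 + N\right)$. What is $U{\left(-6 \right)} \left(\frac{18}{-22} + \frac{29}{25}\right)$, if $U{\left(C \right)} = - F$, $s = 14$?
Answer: $\frac{3572}{275} \approx 12.989$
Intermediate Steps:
$F = -38$ ($F = 4 \left(-4 - 2\right) - 14 = 4 \left(-6\right) - 14 = -24 - 14 = -38$)
$U{\left(C \right)} = 38$ ($U{\left(C \right)} = \left(-1\right) \left(-38\right) = 38$)
$U{\left(-6 \right)} \left(\frac{18}{-22} + \frac{29}{25}\right) = 38 \left(\frac{18}{-22} + \frac{29}{25}\right) = 38 \left(18 \left(- \frac{1}{22}\right) + 29 \cdot \frac{1}{25}\right) = 38 \left(- \frac{9}{11} + \frac{29}{25}\right) = 38 \cdot \frac{94}{275} = \frac{3572}{275}$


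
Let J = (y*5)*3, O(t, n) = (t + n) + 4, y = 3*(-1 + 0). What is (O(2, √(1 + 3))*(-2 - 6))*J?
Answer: 2880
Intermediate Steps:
y = -3 (y = 3*(-1) = -3)
O(t, n) = 4 + n + t (O(t, n) = (n + t) + 4 = 4 + n + t)
J = -45 (J = -3*5*3 = -15*3 = -45)
(O(2, √(1 + 3))*(-2 - 6))*J = ((4 + √(1 + 3) + 2)*(-2 - 6))*(-45) = ((4 + √4 + 2)*(-8))*(-45) = ((4 + 2 + 2)*(-8))*(-45) = (8*(-8))*(-45) = -64*(-45) = 2880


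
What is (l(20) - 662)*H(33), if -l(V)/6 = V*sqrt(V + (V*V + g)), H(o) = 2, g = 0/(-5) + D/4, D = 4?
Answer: -1324 - 240*sqrt(421) ≈ -6248.4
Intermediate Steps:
g = 1 (g = 0/(-5) + 4/4 = 0*(-1/5) + 4*(1/4) = 0 + 1 = 1)
l(V) = -6*V*sqrt(1 + V + V**2) (l(V) = -6*V*sqrt(V + (V*V + 1)) = -6*V*sqrt(V + (V**2 + 1)) = -6*V*sqrt(V + (1 + V**2)) = -6*V*sqrt(1 + V + V**2))
(l(20) - 662)*H(33) = (-6*20*sqrt(1 + 20 + 20**2) - 662)*2 = (-6*20*sqrt(1 + 20 + 400) - 662)*2 = (-6*20*sqrt(421) - 662)*2 = (-120*sqrt(421) - 662)*2 = (-662 - 120*sqrt(421))*2 = -1324 - 240*sqrt(421)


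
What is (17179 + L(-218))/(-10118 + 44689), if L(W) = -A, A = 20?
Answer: 17159/34571 ≈ 0.49634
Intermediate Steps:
L(W) = -20 (L(W) = -1*20 = -20)
(17179 + L(-218))/(-10118 + 44689) = (17179 - 20)/(-10118 + 44689) = 17159/34571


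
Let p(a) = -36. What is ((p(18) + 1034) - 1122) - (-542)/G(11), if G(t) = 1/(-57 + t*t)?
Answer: 34564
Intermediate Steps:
G(t) = 1/(-57 + t²)
((p(18) + 1034) - 1122) - (-542)/G(11) = ((-36 + 1034) - 1122) - (-542)/(1/(-57 + 11²)) = (998 - 1122) - (-542)/(1/(-57 + 121)) = -124 - (-542)/(1/64) = -124 - (-542)/1/64 = -124 - (-542)*64 = -124 - 1*(-34688) = -124 + 34688 = 34564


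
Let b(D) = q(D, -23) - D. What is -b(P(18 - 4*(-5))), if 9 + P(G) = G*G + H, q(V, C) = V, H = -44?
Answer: 0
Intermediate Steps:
P(G) = -53 + G**2 (P(G) = -9 + (G*G - 44) = -9 + (G**2 - 44) = -9 + (-44 + G**2) = -53 + G**2)
b(D) = 0 (b(D) = D - D = 0)
-b(P(18 - 4*(-5))) = -1*0 = 0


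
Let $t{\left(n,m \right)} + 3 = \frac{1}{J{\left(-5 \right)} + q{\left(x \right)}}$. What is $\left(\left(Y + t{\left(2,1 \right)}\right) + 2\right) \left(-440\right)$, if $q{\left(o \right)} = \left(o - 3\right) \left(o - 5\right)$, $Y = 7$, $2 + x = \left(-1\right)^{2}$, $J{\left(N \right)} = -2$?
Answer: $-2660$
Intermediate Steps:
$x = -1$ ($x = -2 + \left(-1\right)^{2} = -2 + 1 = -1$)
$q{\left(o \right)} = \left(-5 + o\right) \left(-3 + o\right)$ ($q{\left(o \right)} = \left(-3 + o\right) \left(-5 + o\right) = \left(-5 + o\right) \left(-3 + o\right)$)
$t{\left(n,m \right)} = - \frac{65}{22}$ ($t{\left(n,m \right)} = -3 + \frac{1}{-2 + \left(15 + \left(-1\right)^{2} - -8\right)} = -3 + \frac{1}{-2 + \left(15 + 1 + 8\right)} = -3 + \frac{1}{-2 + 24} = -3 + \frac{1}{22} = - \frac{65}{22}$)
$\left(\left(Y + t{\left(2,1 \right)}\right) + 2\right) \left(-440\right) = \left(\left(7 - \frac{65}{22}\right) + 2\right) \left(-440\right) = \left(\frac{89}{22} + 2\right) \left(-440\right) = \frac{133}{22} \left(-440\right) = -2660$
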